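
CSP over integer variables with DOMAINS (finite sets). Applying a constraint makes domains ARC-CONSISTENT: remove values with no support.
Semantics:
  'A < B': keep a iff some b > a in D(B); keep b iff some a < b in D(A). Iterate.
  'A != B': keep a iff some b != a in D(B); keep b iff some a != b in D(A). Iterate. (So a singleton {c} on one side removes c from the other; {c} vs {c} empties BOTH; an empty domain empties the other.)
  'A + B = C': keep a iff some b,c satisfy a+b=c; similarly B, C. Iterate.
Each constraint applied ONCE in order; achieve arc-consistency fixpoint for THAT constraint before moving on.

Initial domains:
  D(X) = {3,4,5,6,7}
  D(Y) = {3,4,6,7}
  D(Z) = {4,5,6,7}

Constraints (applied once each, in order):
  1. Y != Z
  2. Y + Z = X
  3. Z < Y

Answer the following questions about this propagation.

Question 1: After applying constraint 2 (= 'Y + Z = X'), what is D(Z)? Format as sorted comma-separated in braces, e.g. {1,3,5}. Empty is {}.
Answer: {4}

Derivation:
Constraint 1 (Y != Z) on D(Y)={3,4,6,7} D(Z)={4,5,6,7}: no change
Constraint 2 (Y + Z = X) on D(Y)={3,4,6,7} D(Z)={4,5,6,7} D(X)={3,4,5,6,7}: Y {3,4,6,7}->{3}; Z {4,5,6,7}->{4}; X {3,4,5,6,7}->{7}
So after constraint 2: D(Z) = {4}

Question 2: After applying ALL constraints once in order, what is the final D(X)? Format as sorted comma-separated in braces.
Answer: {7}

Derivation:
Constraint 1 (Y != Z) on D(Y)={3,4,6,7} D(Z)={4,5,6,7}: no change
Constraint 2 (Y + Z = X) on D(Y)={3,4,6,7} D(Z)={4,5,6,7} D(X)={3,4,5,6,7}: Y {3,4,6,7}->{3}; Z {4,5,6,7}->{4}; X {3,4,5,6,7}->{7}
Constraint 3 (Z < Y) on D(Z)={4} D(Y)={3}: Z {4}->{}; Y {3}->{}
So after all 3 constraints: D(X) = {7}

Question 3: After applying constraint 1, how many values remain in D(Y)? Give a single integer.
Answer: 4

Derivation:
Constraint 1 (Y != Z) on D(Y)={3,4,6,7} D(Z)={4,5,6,7}: no change
So after constraint 1: D(Y)={3,4,6,7}, size = 4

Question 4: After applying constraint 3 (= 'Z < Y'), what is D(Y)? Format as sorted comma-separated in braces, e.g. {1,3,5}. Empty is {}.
Constraint 1 (Y != Z) on D(Y)={3,4,6,7} D(Z)={4,5,6,7}: no change
Constraint 2 (Y + Z = X) on D(Y)={3,4,6,7} D(Z)={4,5,6,7} D(X)={3,4,5,6,7}: Y {3,4,6,7}->{3}; Z {4,5,6,7}->{4}; X {3,4,5,6,7}->{7}
Constraint 3 (Z < Y) on D(Z)={4} D(Y)={3}: Z {4}->{}; Y {3}->{}
So after constraint 3: D(Y) = {}

Answer: {}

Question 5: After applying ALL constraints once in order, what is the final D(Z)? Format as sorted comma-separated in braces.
Answer: {}

Derivation:
Constraint 1 (Y != Z) on D(Y)={3,4,6,7} D(Z)={4,5,6,7}: no change
Constraint 2 (Y + Z = X) on D(Y)={3,4,6,7} D(Z)={4,5,6,7} D(X)={3,4,5,6,7}: Y {3,4,6,7}->{3}; Z {4,5,6,7}->{4}; X {3,4,5,6,7}->{7}
Constraint 3 (Z < Y) on D(Z)={4} D(Y)={3}: Z {4}->{}; Y {3}->{}
So after all 3 constraints: D(Z) = {}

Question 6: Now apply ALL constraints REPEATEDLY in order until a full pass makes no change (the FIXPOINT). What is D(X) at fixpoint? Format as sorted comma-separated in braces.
pass 0 (initial): D(X)={3,4,5,6,7}
pass 1: X {3,4,5,6,7}->{7}; Y {3,4,6,7}->{}; Z {4,5,6,7}->{}
pass 2: X {7}->{}
pass 3: no change
Fixpoint after 3 passes: D(X) = {}

Answer: {}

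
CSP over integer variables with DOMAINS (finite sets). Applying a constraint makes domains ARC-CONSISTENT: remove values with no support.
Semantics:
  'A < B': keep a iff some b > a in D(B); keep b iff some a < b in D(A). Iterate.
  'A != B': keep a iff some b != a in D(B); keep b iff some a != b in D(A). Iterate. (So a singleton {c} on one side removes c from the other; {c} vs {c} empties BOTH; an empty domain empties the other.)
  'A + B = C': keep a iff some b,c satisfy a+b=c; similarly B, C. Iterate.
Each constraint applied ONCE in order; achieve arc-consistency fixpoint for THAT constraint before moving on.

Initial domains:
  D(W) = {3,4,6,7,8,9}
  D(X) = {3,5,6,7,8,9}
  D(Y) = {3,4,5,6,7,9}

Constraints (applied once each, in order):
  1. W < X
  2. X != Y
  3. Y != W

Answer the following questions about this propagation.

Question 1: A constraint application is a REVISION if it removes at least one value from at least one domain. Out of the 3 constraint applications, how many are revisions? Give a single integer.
Constraint 1 (W < X) on D(W)={3,4,6,7,8,9} D(X)={3,5,6,7,8,9}: W {3,4,6,7,8,9}->{3,4,6,7,8}; X {3,5,6,7,8,9}->{5,6,7,8,9} => REVISION
Constraint 2 (X != Y) on D(X)={5,6,7,8,9} D(Y)={3,4,5,6,7,9}: no change => not a revision
Constraint 3 (Y != W) on D(Y)={3,4,5,6,7,9} D(W)={3,4,6,7,8}: no change => not a revision
Total revisions = 1

Answer: 1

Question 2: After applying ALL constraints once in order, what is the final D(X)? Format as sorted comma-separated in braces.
Answer: {5,6,7,8,9}

Derivation:
Constraint 1 (W < X) on D(W)={3,4,6,7,8,9} D(X)={3,5,6,7,8,9}: W {3,4,6,7,8,9}->{3,4,6,7,8}; X {3,5,6,7,8,9}->{5,6,7,8,9}
Constraint 2 (X != Y) on D(X)={5,6,7,8,9} D(Y)={3,4,5,6,7,9}: no change
Constraint 3 (Y != W) on D(Y)={3,4,5,6,7,9} D(W)={3,4,6,7,8}: no change
So after all 3 constraints: D(X) = {5,6,7,8,9}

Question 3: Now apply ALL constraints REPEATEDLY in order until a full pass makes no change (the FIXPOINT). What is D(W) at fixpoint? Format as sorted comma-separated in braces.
pass 0 (initial): D(W)={3,4,6,7,8,9}
pass 1: W {3,4,6,7,8,9}->{3,4,6,7,8}; X {3,5,6,7,8,9}->{5,6,7,8,9}
pass 2: no change
Fixpoint after 2 passes: D(W) = {3,4,6,7,8}

Answer: {3,4,6,7,8}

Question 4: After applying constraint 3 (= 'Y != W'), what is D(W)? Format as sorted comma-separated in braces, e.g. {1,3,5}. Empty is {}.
Constraint 1 (W < X) on D(W)={3,4,6,7,8,9} D(X)={3,5,6,7,8,9}: W {3,4,6,7,8,9}->{3,4,6,7,8}; X {3,5,6,7,8,9}->{5,6,7,8,9}
Constraint 2 (X != Y) on D(X)={5,6,7,8,9} D(Y)={3,4,5,6,7,9}: no change
Constraint 3 (Y != W) on D(Y)={3,4,5,6,7,9} D(W)={3,4,6,7,8}: no change
So after constraint 3: D(W) = {3,4,6,7,8}

Answer: {3,4,6,7,8}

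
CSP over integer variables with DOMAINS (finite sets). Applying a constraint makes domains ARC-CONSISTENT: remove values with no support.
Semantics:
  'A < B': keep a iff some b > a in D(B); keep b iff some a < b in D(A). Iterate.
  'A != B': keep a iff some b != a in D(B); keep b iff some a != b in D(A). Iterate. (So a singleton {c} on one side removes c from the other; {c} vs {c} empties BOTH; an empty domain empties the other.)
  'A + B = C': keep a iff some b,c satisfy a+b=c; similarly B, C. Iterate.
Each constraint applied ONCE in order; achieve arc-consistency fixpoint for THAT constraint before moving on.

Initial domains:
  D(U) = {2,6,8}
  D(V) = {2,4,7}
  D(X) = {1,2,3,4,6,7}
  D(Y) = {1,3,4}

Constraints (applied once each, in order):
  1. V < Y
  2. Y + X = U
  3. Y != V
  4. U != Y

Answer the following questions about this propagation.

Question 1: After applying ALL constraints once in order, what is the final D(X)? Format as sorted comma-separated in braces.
Constraint 1 (V < Y) on D(V)={2,4,7} D(Y)={1,3,4}: V {2,4,7}->{2}; Y {1,3,4}->{3,4}
Constraint 2 (Y + X = U) on D(Y)={3,4} D(X)={1,2,3,4,6,7} D(U)={2,6,8}: X {1,2,3,4,6,7}->{2,3,4}; U {2,6,8}->{6,8}
Constraint 3 (Y != V) on D(Y)={3,4} D(V)={2}: no change
Constraint 4 (U != Y) on D(U)={6,8} D(Y)={3,4}: no change
So after all 4 constraints: D(X) = {2,3,4}

Answer: {2,3,4}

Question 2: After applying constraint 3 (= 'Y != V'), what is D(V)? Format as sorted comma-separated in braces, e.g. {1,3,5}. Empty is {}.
Answer: {2}

Derivation:
Constraint 1 (V < Y) on D(V)={2,4,7} D(Y)={1,3,4}: V {2,4,7}->{2}; Y {1,3,4}->{3,4}
Constraint 2 (Y + X = U) on D(Y)={3,4} D(X)={1,2,3,4,6,7} D(U)={2,6,8}: X {1,2,3,4,6,7}->{2,3,4}; U {2,6,8}->{6,8}
Constraint 3 (Y != V) on D(Y)={3,4} D(V)={2}: no change
So after constraint 3: D(V) = {2}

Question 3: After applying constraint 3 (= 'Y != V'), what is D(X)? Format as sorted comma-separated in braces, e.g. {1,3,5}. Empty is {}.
Constraint 1 (V < Y) on D(V)={2,4,7} D(Y)={1,3,4}: V {2,4,7}->{2}; Y {1,3,4}->{3,4}
Constraint 2 (Y + X = U) on D(Y)={3,4} D(X)={1,2,3,4,6,7} D(U)={2,6,8}: X {1,2,3,4,6,7}->{2,3,4}; U {2,6,8}->{6,8}
Constraint 3 (Y != V) on D(Y)={3,4} D(V)={2}: no change
So after constraint 3: D(X) = {2,3,4}

Answer: {2,3,4}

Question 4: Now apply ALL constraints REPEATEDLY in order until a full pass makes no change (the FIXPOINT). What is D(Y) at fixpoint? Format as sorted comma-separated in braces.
Answer: {3,4}

Derivation:
pass 0 (initial): D(Y)={1,3,4}
pass 1: U {2,6,8}->{6,8}; V {2,4,7}->{2}; X {1,2,3,4,6,7}->{2,3,4}; Y {1,3,4}->{3,4}
pass 2: no change
Fixpoint after 2 passes: D(Y) = {3,4}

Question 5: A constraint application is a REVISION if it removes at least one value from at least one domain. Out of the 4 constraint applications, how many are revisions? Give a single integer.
Answer: 2

Derivation:
Constraint 1 (V < Y) on D(V)={2,4,7} D(Y)={1,3,4}: V {2,4,7}->{2}; Y {1,3,4}->{3,4} => REVISION
Constraint 2 (Y + X = U) on D(Y)={3,4} D(X)={1,2,3,4,6,7} D(U)={2,6,8}: X {1,2,3,4,6,7}->{2,3,4}; U {2,6,8}->{6,8} => REVISION
Constraint 3 (Y != V) on D(Y)={3,4} D(V)={2}: no change => not a revision
Constraint 4 (U != Y) on D(U)={6,8} D(Y)={3,4}: no change => not a revision
Total revisions = 2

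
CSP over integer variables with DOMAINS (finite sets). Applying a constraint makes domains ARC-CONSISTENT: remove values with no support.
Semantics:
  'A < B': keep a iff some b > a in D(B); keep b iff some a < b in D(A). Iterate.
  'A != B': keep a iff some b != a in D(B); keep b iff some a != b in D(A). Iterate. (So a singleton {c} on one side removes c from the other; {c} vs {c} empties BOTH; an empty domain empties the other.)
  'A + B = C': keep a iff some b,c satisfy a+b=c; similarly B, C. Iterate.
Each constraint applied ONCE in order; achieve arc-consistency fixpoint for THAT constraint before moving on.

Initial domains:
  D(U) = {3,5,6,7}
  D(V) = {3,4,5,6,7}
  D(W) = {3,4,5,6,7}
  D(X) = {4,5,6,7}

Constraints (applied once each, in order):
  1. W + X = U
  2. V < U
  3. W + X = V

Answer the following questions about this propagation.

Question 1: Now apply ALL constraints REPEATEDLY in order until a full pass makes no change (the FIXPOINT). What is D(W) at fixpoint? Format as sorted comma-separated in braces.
pass 0 (initial): D(W)={3,4,5,6,7}
pass 1: U {3,5,6,7}->{7}; V {3,4,5,6,7}->{}; W {3,4,5,6,7}->{}; X {4,5,6,7}->{}
pass 2: U {7}->{}
pass 3: no change
Fixpoint after 3 passes: D(W) = {}

Answer: {}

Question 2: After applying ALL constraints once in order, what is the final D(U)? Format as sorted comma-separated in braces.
Answer: {7}

Derivation:
Constraint 1 (W + X = U) on D(W)={3,4,5,6,7} D(X)={4,5,6,7} D(U)={3,5,6,7}: W {3,4,5,6,7}->{3}; X {4,5,6,7}->{4}; U {3,5,6,7}->{7}
Constraint 2 (V < U) on D(V)={3,4,5,6,7} D(U)={7}: V {3,4,5,6,7}->{3,4,5,6}
Constraint 3 (W + X = V) on D(W)={3} D(X)={4} D(V)={3,4,5,6}: W {3}->{}; X {4}->{}; V {3,4,5,6}->{}
So after all 3 constraints: D(U) = {7}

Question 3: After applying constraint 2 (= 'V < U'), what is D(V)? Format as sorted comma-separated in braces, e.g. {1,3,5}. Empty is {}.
Answer: {3,4,5,6}

Derivation:
Constraint 1 (W + X = U) on D(W)={3,4,5,6,7} D(X)={4,5,6,7} D(U)={3,5,6,7}: W {3,4,5,6,7}->{3}; X {4,5,6,7}->{4}; U {3,5,6,7}->{7}
Constraint 2 (V < U) on D(V)={3,4,5,6,7} D(U)={7}: V {3,4,5,6,7}->{3,4,5,6}
So after constraint 2: D(V) = {3,4,5,6}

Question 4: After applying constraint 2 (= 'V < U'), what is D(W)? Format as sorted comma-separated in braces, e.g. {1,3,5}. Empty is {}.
Answer: {3}

Derivation:
Constraint 1 (W + X = U) on D(W)={3,4,5,6,7} D(X)={4,5,6,7} D(U)={3,5,6,7}: W {3,4,5,6,7}->{3}; X {4,5,6,7}->{4}; U {3,5,6,7}->{7}
Constraint 2 (V < U) on D(V)={3,4,5,6,7} D(U)={7}: V {3,4,5,6,7}->{3,4,5,6}
So after constraint 2: D(W) = {3}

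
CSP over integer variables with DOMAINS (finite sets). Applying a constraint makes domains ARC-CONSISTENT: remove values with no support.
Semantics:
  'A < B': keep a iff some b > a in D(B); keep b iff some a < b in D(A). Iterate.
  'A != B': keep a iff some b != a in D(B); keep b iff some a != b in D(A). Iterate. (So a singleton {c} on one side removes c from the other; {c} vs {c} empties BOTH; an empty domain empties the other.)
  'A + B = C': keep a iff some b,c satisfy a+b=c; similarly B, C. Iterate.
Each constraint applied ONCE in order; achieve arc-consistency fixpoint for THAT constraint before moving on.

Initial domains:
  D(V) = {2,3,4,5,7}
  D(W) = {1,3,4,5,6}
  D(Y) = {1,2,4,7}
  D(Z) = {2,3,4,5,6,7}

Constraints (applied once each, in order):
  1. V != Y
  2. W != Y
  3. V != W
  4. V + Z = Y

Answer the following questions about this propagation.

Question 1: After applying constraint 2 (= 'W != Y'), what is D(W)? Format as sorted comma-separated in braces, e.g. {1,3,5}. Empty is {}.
Answer: {1,3,4,5,6}

Derivation:
Constraint 1 (V != Y) on D(V)={2,3,4,5,7} D(Y)={1,2,4,7}: no change
Constraint 2 (W != Y) on D(W)={1,3,4,5,6} D(Y)={1,2,4,7}: no change
So after constraint 2: D(W) = {1,3,4,5,6}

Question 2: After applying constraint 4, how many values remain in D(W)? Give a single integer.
Answer: 5

Derivation:
Constraint 1 (V != Y) on D(V)={2,3,4,5,7} D(Y)={1,2,4,7}: no change
Constraint 2 (W != Y) on D(W)={1,3,4,5,6} D(Y)={1,2,4,7}: no change
Constraint 3 (V != W) on D(V)={2,3,4,5,7} D(W)={1,3,4,5,6}: no change
Constraint 4 (V + Z = Y) on D(V)={2,3,4,5,7} D(Z)={2,3,4,5,6,7} D(Y)={1,2,4,7}: V {2,3,4,5,7}->{2,3,4,5}; Z {2,3,4,5,6,7}->{2,3,4,5}; Y {1,2,4,7}->{4,7}
So after constraint 4: D(W)={1,3,4,5,6}, size = 5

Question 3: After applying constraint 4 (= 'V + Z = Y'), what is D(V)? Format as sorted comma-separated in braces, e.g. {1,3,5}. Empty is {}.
Constraint 1 (V != Y) on D(V)={2,3,4,5,7} D(Y)={1,2,4,7}: no change
Constraint 2 (W != Y) on D(W)={1,3,4,5,6} D(Y)={1,2,4,7}: no change
Constraint 3 (V != W) on D(V)={2,3,4,5,7} D(W)={1,3,4,5,6}: no change
Constraint 4 (V + Z = Y) on D(V)={2,3,4,5,7} D(Z)={2,3,4,5,6,7} D(Y)={1,2,4,7}: V {2,3,4,5,7}->{2,3,4,5}; Z {2,3,4,5,6,7}->{2,3,4,5}; Y {1,2,4,7}->{4,7}
So after constraint 4: D(V) = {2,3,4,5}

Answer: {2,3,4,5}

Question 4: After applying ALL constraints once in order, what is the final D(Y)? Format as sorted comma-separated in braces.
Answer: {4,7}

Derivation:
Constraint 1 (V != Y) on D(V)={2,3,4,5,7} D(Y)={1,2,4,7}: no change
Constraint 2 (W != Y) on D(W)={1,3,4,5,6} D(Y)={1,2,4,7}: no change
Constraint 3 (V != W) on D(V)={2,3,4,5,7} D(W)={1,3,4,5,6}: no change
Constraint 4 (V + Z = Y) on D(V)={2,3,4,5,7} D(Z)={2,3,4,5,6,7} D(Y)={1,2,4,7}: V {2,3,4,5,7}->{2,3,4,5}; Z {2,3,4,5,6,7}->{2,3,4,5}; Y {1,2,4,7}->{4,7}
So after all 4 constraints: D(Y) = {4,7}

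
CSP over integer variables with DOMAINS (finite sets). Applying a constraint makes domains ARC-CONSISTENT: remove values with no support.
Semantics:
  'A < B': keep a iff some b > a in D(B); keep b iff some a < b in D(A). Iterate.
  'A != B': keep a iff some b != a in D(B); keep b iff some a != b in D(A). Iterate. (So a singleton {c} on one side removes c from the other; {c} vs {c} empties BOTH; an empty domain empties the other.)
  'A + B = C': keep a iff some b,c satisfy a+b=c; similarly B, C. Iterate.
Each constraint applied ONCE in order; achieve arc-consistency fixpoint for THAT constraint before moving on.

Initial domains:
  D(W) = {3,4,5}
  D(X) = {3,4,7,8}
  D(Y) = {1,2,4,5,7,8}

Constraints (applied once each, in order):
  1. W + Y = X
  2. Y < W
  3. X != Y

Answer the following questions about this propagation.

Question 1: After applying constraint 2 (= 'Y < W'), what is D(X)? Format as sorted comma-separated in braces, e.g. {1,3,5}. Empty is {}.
Answer: {4,7,8}

Derivation:
Constraint 1 (W + Y = X) on D(W)={3,4,5} D(Y)={1,2,4,5,7,8} D(X)={3,4,7,8}: Y {1,2,4,5,7,8}->{1,2,4,5}; X {3,4,7,8}->{4,7,8}
Constraint 2 (Y < W) on D(Y)={1,2,4,5} D(W)={3,4,5}: Y {1,2,4,5}->{1,2,4}
So after constraint 2: D(X) = {4,7,8}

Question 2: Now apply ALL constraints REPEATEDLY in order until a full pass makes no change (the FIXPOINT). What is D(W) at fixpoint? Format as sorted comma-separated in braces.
Answer: {3,4,5}

Derivation:
pass 0 (initial): D(W)={3,4,5}
pass 1: X {3,4,7,8}->{4,7,8}; Y {1,2,4,5,7,8}->{1,2,4}
pass 2: no change
Fixpoint after 2 passes: D(W) = {3,4,5}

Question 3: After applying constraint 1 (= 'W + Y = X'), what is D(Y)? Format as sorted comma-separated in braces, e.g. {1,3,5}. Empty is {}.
Constraint 1 (W + Y = X) on D(W)={3,4,5} D(Y)={1,2,4,5,7,8} D(X)={3,4,7,8}: Y {1,2,4,5,7,8}->{1,2,4,5}; X {3,4,7,8}->{4,7,8}
So after constraint 1: D(Y) = {1,2,4,5}

Answer: {1,2,4,5}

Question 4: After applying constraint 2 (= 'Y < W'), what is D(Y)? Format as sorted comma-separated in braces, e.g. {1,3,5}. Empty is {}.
Answer: {1,2,4}

Derivation:
Constraint 1 (W + Y = X) on D(W)={3,4,5} D(Y)={1,2,4,5,7,8} D(X)={3,4,7,8}: Y {1,2,4,5,7,8}->{1,2,4,5}; X {3,4,7,8}->{4,7,8}
Constraint 2 (Y < W) on D(Y)={1,2,4,5} D(W)={3,4,5}: Y {1,2,4,5}->{1,2,4}
So after constraint 2: D(Y) = {1,2,4}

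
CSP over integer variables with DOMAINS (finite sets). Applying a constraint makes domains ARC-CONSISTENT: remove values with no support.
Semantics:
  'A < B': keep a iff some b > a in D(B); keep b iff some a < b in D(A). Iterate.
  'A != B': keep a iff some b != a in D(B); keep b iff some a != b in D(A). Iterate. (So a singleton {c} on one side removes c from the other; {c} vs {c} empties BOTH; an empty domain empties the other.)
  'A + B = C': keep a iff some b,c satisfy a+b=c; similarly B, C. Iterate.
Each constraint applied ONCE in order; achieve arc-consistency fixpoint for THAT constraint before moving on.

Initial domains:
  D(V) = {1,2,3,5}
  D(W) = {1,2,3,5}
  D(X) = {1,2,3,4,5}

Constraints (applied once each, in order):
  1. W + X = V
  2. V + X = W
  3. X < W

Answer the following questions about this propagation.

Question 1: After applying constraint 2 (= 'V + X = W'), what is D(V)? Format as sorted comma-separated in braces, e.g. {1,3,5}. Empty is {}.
Answer: {2}

Derivation:
Constraint 1 (W + X = V) on D(W)={1,2,3,5} D(X)={1,2,3,4,5} D(V)={1,2,3,5}: W {1,2,3,5}->{1,2,3}; X {1,2,3,4,5}->{1,2,3,4}; V {1,2,3,5}->{2,3,5}
Constraint 2 (V + X = W) on D(V)={2,3,5} D(X)={1,2,3,4} D(W)={1,2,3}: V {2,3,5}->{2}; X {1,2,3,4}->{1}; W {1,2,3}->{3}
So after constraint 2: D(V) = {2}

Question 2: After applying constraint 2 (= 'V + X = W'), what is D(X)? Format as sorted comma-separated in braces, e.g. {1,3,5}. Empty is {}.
Answer: {1}

Derivation:
Constraint 1 (W + X = V) on D(W)={1,2,3,5} D(X)={1,2,3,4,5} D(V)={1,2,3,5}: W {1,2,3,5}->{1,2,3}; X {1,2,3,4,5}->{1,2,3,4}; V {1,2,3,5}->{2,3,5}
Constraint 2 (V + X = W) on D(V)={2,3,5} D(X)={1,2,3,4} D(W)={1,2,3}: V {2,3,5}->{2}; X {1,2,3,4}->{1}; W {1,2,3}->{3}
So after constraint 2: D(X) = {1}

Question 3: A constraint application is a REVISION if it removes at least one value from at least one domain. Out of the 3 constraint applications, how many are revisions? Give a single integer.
Answer: 2

Derivation:
Constraint 1 (W + X = V) on D(W)={1,2,3,5} D(X)={1,2,3,4,5} D(V)={1,2,3,5}: W {1,2,3,5}->{1,2,3}; X {1,2,3,4,5}->{1,2,3,4}; V {1,2,3,5}->{2,3,5} => REVISION
Constraint 2 (V + X = W) on D(V)={2,3,5} D(X)={1,2,3,4} D(W)={1,2,3}: V {2,3,5}->{2}; X {1,2,3,4}->{1}; W {1,2,3}->{3} => REVISION
Constraint 3 (X < W) on D(X)={1} D(W)={3}: no change => not a revision
Total revisions = 2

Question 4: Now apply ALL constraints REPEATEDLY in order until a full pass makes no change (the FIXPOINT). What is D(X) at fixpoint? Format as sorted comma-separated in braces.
pass 0 (initial): D(X)={1,2,3,4,5}
pass 1: V {1,2,3,5}->{2}; W {1,2,3,5}->{3}; X {1,2,3,4,5}->{1}
pass 2: V {2}->{}; W {3}->{}; X {1}->{}
pass 3: no change
Fixpoint after 3 passes: D(X) = {}

Answer: {}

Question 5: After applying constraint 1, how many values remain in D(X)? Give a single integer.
Constraint 1 (W + X = V) on D(W)={1,2,3,5} D(X)={1,2,3,4,5} D(V)={1,2,3,5}: W {1,2,3,5}->{1,2,3}; X {1,2,3,4,5}->{1,2,3,4}; V {1,2,3,5}->{2,3,5}
So after constraint 1: D(X)={1,2,3,4}, size = 4

Answer: 4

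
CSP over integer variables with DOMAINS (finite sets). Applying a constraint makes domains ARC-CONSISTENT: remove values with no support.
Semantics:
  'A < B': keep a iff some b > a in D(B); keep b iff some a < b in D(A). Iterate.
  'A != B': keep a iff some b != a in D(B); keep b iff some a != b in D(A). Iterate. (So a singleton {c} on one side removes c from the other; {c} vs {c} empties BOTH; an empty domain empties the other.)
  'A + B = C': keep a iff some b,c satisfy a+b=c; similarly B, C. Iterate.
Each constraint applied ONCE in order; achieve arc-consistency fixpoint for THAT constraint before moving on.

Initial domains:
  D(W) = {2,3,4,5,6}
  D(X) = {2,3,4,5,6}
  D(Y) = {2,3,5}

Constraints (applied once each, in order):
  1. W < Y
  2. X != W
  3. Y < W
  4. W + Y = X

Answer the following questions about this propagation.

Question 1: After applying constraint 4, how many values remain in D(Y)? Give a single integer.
Answer: 0

Derivation:
Constraint 1 (W < Y) on D(W)={2,3,4,5,6} D(Y)={2,3,5}: W {2,3,4,5,6}->{2,3,4}; Y {2,3,5}->{3,5}
Constraint 2 (X != W) on D(X)={2,3,4,5,6} D(W)={2,3,4}: no change
Constraint 3 (Y < W) on D(Y)={3,5} D(W)={2,3,4}: Y {3,5}->{3}; W {2,3,4}->{4}
Constraint 4 (W + Y = X) on D(W)={4} D(Y)={3} D(X)={2,3,4,5,6}: W {4}->{}; Y {3}->{}; X {2,3,4,5,6}->{}
So after constraint 4: D(Y)={}, size = 0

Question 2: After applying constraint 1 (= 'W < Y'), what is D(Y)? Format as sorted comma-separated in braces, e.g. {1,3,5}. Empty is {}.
Answer: {3,5}

Derivation:
Constraint 1 (W < Y) on D(W)={2,3,4,5,6} D(Y)={2,3,5}: W {2,3,4,5,6}->{2,3,4}; Y {2,3,5}->{3,5}
So after constraint 1: D(Y) = {3,5}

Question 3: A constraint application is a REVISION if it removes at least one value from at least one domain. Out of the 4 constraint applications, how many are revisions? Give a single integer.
Constraint 1 (W < Y) on D(W)={2,3,4,5,6} D(Y)={2,3,5}: W {2,3,4,5,6}->{2,3,4}; Y {2,3,5}->{3,5} => REVISION
Constraint 2 (X != W) on D(X)={2,3,4,5,6} D(W)={2,3,4}: no change => not a revision
Constraint 3 (Y < W) on D(Y)={3,5} D(W)={2,3,4}: Y {3,5}->{3}; W {2,3,4}->{4} => REVISION
Constraint 4 (W + Y = X) on D(W)={4} D(Y)={3} D(X)={2,3,4,5,6}: W {4}->{}; Y {3}->{}; X {2,3,4,5,6}->{} => REVISION
Total revisions = 3

Answer: 3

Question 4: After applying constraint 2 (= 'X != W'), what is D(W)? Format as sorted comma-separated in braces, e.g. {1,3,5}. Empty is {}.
Answer: {2,3,4}

Derivation:
Constraint 1 (W < Y) on D(W)={2,3,4,5,6} D(Y)={2,3,5}: W {2,3,4,5,6}->{2,3,4}; Y {2,3,5}->{3,5}
Constraint 2 (X != W) on D(X)={2,3,4,5,6} D(W)={2,3,4}: no change
So after constraint 2: D(W) = {2,3,4}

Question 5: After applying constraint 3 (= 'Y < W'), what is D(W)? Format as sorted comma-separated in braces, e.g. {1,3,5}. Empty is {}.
Answer: {4}

Derivation:
Constraint 1 (W < Y) on D(W)={2,3,4,5,6} D(Y)={2,3,5}: W {2,3,4,5,6}->{2,3,4}; Y {2,3,5}->{3,5}
Constraint 2 (X != W) on D(X)={2,3,4,5,6} D(W)={2,3,4}: no change
Constraint 3 (Y < W) on D(Y)={3,5} D(W)={2,3,4}: Y {3,5}->{3}; W {2,3,4}->{4}
So after constraint 3: D(W) = {4}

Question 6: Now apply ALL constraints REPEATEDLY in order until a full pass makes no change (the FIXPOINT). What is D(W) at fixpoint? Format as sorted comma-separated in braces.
pass 0 (initial): D(W)={2,3,4,5,6}
pass 1: W {2,3,4,5,6}->{}; X {2,3,4,5,6}->{}; Y {2,3,5}->{}
pass 2: no change
Fixpoint after 2 passes: D(W) = {}

Answer: {}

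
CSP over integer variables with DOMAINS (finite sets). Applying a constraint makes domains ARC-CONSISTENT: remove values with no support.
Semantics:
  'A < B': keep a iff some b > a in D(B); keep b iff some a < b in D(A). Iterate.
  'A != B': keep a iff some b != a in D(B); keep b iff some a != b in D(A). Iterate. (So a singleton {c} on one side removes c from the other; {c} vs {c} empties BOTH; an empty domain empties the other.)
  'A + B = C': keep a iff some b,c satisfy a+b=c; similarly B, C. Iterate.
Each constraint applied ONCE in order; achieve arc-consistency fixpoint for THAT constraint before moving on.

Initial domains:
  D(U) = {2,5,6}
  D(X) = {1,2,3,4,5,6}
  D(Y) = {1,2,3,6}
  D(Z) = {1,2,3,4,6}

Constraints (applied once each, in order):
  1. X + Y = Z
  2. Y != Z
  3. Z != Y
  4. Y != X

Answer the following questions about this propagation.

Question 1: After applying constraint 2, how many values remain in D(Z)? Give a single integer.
Constraint 1 (X + Y = Z) on D(X)={1,2,3,4,5,6} D(Y)={1,2,3,6} D(Z)={1,2,3,4,6}: X {1,2,3,4,5,6}->{1,2,3,4,5}; Y {1,2,3,6}->{1,2,3}; Z {1,2,3,4,6}->{2,3,4,6}
Constraint 2 (Y != Z) on D(Y)={1,2,3} D(Z)={2,3,4,6}: no change
So after constraint 2: D(Z)={2,3,4,6}, size = 4

Answer: 4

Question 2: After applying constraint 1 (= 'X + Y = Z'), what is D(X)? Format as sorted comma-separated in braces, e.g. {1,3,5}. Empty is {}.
Constraint 1 (X + Y = Z) on D(X)={1,2,3,4,5,6} D(Y)={1,2,3,6} D(Z)={1,2,3,4,6}: X {1,2,3,4,5,6}->{1,2,3,4,5}; Y {1,2,3,6}->{1,2,3}; Z {1,2,3,4,6}->{2,3,4,6}
So after constraint 1: D(X) = {1,2,3,4,5}

Answer: {1,2,3,4,5}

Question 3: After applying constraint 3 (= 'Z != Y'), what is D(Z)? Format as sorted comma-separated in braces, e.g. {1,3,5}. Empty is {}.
Answer: {2,3,4,6}

Derivation:
Constraint 1 (X + Y = Z) on D(X)={1,2,3,4,5,6} D(Y)={1,2,3,6} D(Z)={1,2,3,4,6}: X {1,2,3,4,5,6}->{1,2,3,4,5}; Y {1,2,3,6}->{1,2,3}; Z {1,2,3,4,6}->{2,3,4,6}
Constraint 2 (Y != Z) on D(Y)={1,2,3} D(Z)={2,3,4,6}: no change
Constraint 3 (Z != Y) on D(Z)={2,3,4,6} D(Y)={1,2,3}: no change
So after constraint 3: D(Z) = {2,3,4,6}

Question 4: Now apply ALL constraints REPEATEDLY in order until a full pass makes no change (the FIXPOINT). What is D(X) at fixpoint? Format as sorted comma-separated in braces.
Answer: {1,2,3,4,5}

Derivation:
pass 0 (initial): D(X)={1,2,3,4,5,6}
pass 1: X {1,2,3,4,5,6}->{1,2,3,4,5}; Y {1,2,3,6}->{1,2,3}; Z {1,2,3,4,6}->{2,3,4,6}
pass 2: no change
Fixpoint after 2 passes: D(X) = {1,2,3,4,5}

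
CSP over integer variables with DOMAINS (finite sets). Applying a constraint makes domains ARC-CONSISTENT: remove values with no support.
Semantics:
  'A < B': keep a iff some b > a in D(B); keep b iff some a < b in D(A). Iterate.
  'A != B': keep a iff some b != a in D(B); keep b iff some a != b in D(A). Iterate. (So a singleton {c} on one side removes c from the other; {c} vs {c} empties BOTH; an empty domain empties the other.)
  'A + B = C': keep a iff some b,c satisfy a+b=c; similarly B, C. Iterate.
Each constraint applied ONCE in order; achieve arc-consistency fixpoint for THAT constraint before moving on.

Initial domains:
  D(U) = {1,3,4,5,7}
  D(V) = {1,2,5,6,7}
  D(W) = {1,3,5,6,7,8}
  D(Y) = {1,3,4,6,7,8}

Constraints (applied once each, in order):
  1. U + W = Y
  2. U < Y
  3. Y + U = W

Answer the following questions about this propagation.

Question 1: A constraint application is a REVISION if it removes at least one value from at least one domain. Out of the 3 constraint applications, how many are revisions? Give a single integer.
Constraint 1 (U + W = Y) on D(U)={1,3,4,5,7} D(W)={1,3,5,6,7,8} D(Y)={1,3,4,6,7,8}: W {1,3,5,6,7,8}->{1,3,5,6,7}; Y {1,3,4,6,7,8}->{4,6,7,8} => REVISION
Constraint 2 (U < Y) on D(U)={1,3,4,5,7} D(Y)={4,6,7,8}: no change => not a revision
Constraint 3 (Y + U = W) on D(Y)={4,6,7,8} D(U)={1,3,4,5,7} D(W)={1,3,5,6,7}: Y {4,6,7,8}->{4,6}; U {1,3,4,5,7}->{1,3}; W {1,3,5,6,7}->{5,7} => REVISION
Total revisions = 2

Answer: 2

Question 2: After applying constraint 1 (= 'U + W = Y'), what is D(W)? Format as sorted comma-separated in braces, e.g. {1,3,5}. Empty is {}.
Answer: {1,3,5,6,7}

Derivation:
Constraint 1 (U + W = Y) on D(U)={1,3,4,5,7} D(W)={1,3,5,6,7,8} D(Y)={1,3,4,6,7,8}: W {1,3,5,6,7,8}->{1,3,5,6,7}; Y {1,3,4,6,7,8}->{4,6,7,8}
So after constraint 1: D(W) = {1,3,5,6,7}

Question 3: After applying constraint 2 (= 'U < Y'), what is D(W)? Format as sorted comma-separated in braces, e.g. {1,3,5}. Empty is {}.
Constraint 1 (U + W = Y) on D(U)={1,3,4,5,7} D(W)={1,3,5,6,7,8} D(Y)={1,3,4,6,7,8}: W {1,3,5,6,7,8}->{1,3,5,6,7}; Y {1,3,4,6,7,8}->{4,6,7,8}
Constraint 2 (U < Y) on D(U)={1,3,4,5,7} D(Y)={4,6,7,8}: no change
So after constraint 2: D(W) = {1,3,5,6,7}

Answer: {1,3,5,6,7}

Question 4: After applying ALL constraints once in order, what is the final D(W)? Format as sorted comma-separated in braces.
Answer: {5,7}

Derivation:
Constraint 1 (U + W = Y) on D(U)={1,3,4,5,7} D(W)={1,3,5,6,7,8} D(Y)={1,3,4,6,7,8}: W {1,3,5,6,7,8}->{1,3,5,6,7}; Y {1,3,4,6,7,8}->{4,6,7,8}
Constraint 2 (U < Y) on D(U)={1,3,4,5,7} D(Y)={4,6,7,8}: no change
Constraint 3 (Y + U = W) on D(Y)={4,6,7,8} D(U)={1,3,4,5,7} D(W)={1,3,5,6,7}: Y {4,6,7,8}->{4,6}; U {1,3,4,5,7}->{1,3}; W {1,3,5,6,7}->{5,7}
So after all 3 constraints: D(W) = {5,7}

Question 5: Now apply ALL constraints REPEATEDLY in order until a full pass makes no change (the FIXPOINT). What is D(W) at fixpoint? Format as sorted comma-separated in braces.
Answer: {}

Derivation:
pass 0 (initial): D(W)={1,3,5,6,7,8}
pass 1: U {1,3,4,5,7}->{1,3}; W {1,3,5,6,7,8}->{5,7}; Y {1,3,4,6,7,8}->{4,6}
pass 2: U {1,3}->{}; W {5,7}->{}; Y {4,6}->{}
pass 3: no change
Fixpoint after 3 passes: D(W) = {}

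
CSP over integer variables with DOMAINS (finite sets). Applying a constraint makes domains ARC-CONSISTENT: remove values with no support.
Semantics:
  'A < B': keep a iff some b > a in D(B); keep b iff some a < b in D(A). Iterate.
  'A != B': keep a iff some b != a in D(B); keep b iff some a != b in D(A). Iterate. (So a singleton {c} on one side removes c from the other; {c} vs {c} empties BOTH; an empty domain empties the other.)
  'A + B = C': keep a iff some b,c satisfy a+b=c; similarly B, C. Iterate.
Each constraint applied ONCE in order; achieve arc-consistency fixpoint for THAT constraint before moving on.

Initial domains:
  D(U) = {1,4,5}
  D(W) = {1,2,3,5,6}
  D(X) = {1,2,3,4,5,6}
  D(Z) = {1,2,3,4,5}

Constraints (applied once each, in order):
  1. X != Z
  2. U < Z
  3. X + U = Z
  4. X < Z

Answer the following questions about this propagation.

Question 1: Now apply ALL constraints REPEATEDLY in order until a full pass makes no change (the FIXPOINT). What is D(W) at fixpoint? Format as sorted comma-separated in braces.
Answer: {1,2,3,5,6}

Derivation:
pass 0 (initial): D(W)={1,2,3,5,6}
pass 1: U {1,4,5}->{1,4}; X {1,2,3,4,5,6}->{1,2,3,4}; Z {1,2,3,4,5}->{2,3,4,5}
pass 2: no change
Fixpoint after 2 passes: D(W) = {1,2,3,5,6}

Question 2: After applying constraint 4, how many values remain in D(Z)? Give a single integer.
Constraint 1 (X != Z) on D(X)={1,2,3,4,5,6} D(Z)={1,2,3,4,5}: no change
Constraint 2 (U < Z) on D(U)={1,4,5} D(Z)={1,2,3,4,5}: U {1,4,5}->{1,4}; Z {1,2,3,4,5}->{2,3,4,5}
Constraint 3 (X + U = Z) on D(X)={1,2,3,4,5,6} D(U)={1,4} D(Z)={2,3,4,5}: X {1,2,3,4,5,6}->{1,2,3,4}
Constraint 4 (X < Z) on D(X)={1,2,3,4} D(Z)={2,3,4,5}: no change
So after constraint 4: D(Z)={2,3,4,5}, size = 4

Answer: 4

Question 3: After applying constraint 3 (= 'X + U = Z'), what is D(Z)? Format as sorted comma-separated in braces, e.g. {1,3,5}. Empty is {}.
Constraint 1 (X != Z) on D(X)={1,2,3,4,5,6} D(Z)={1,2,3,4,5}: no change
Constraint 2 (U < Z) on D(U)={1,4,5} D(Z)={1,2,3,4,5}: U {1,4,5}->{1,4}; Z {1,2,3,4,5}->{2,3,4,5}
Constraint 3 (X + U = Z) on D(X)={1,2,3,4,5,6} D(U)={1,4} D(Z)={2,3,4,5}: X {1,2,3,4,5,6}->{1,2,3,4}
So after constraint 3: D(Z) = {2,3,4,5}

Answer: {2,3,4,5}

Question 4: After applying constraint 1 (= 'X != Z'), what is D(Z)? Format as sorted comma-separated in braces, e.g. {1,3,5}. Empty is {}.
Answer: {1,2,3,4,5}

Derivation:
Constraint 1 (X != Z) on D(X)={1,2,3,4,5,6} D(Z)={1,2,3,4,5}: no change
So after constraint 1: D(Z) = {1,2,3,4,5}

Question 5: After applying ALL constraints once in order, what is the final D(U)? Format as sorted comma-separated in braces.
Answer: {1,4}

Derivation:
Constraint 1 (X != Z) on D(X)={1,2,3,4,5,6} D(Z)={1,2,3,4,5}: no change
Constraint 2 (U < Z) on D(U)={1,4,5} D(Z)={1,2,3,4,5}: U {1,4,5}->{1,4}; Z {1,2,3,4,5}->{2,3,4,5}
Constraint 3 (X + U = Z) on D(X)={1,2,3,4,5,6} D(U)={1,4} D(Z)={2,3,4,5}: X {1,2,3,4,5,6}->{1,2,3,4}
Constraint 4 (X < Z) on D(X)={1,2,3,4} D(Z)={2,3,4,5}: no change
So after all 4 constraints: D(U) = {1,4}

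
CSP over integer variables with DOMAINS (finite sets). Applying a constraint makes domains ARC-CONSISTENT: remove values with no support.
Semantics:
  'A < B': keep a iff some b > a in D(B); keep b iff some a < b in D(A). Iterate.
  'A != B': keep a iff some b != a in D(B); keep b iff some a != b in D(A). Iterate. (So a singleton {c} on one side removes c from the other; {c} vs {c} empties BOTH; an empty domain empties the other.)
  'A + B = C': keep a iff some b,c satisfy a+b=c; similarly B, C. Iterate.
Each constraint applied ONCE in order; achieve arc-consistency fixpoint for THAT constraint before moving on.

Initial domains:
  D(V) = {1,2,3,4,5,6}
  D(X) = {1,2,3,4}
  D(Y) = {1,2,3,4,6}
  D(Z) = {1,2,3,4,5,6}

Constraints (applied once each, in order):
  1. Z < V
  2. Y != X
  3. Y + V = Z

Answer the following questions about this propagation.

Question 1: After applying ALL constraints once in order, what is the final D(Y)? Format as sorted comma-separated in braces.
Answer: {1,2,3}

Derivation:
Constraint 1 (Z < V) on D(Z)={1,2,3,4,5,6} D(V)={1,2,3,4,5,6}: Z {1,2,3,4,5,6}->{1,2,3,4,5}; V {1,2,3,4,5,6}->{2,3,4,5,6}
Constraint 2 (Y != X) on D(Y)={1,2,3,4,6} D(X)={1,2,3,4}: no change
Constraint 3 (Y + V = Z) on D(Y)={1,2,3,4,6} D(V)={2,3,4,5,6} D(Z)={1,2,3,4,5}: Y {1,2,3,4,6}->{1,2,3}; V {2,3,4,5,6}->{2,3,4}; Z {1,2,3,4,5}->{3,4,5}
So after all 3 constraints: D(Y) = {1,2,3}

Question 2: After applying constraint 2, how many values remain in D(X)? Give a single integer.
Constraint 1 (Z < V) on D(Z)={1,2,3,4,5,6} D(V)={1,2,3,4,5,6}: Z {1,2,3,4,5,6}->{1,2,3,4,5}; V {1,2,3,4,5,6}->{2,3,4,5,6}
Constraint 2 (Y != X) on D(Y)={1,2,3,4,6} D(X)={1,2,3,4}: no change
So after constraint 2: D(X)={1,2,3,4}, size = 4

Answer: 4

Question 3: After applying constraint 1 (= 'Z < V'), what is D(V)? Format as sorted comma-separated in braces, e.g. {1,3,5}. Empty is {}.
Constraint 1 (Z < V) on D(Z)={1,2,3,4,5,6} D(V)={1,2,3,4,5,6}: Z {1,2,3,4,5,6}->{1,2,3,4,5}; V {1,2,3,4,5,6}->{2,3,4,5,6}
So after constraint 1: D(V) = {2,3,4,5,6}

Answer: {2,3,4,5,6}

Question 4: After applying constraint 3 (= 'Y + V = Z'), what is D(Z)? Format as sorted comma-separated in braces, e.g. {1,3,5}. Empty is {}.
Constraint 1 (Z < V) on D(Z)={1,2,3,4,5,6} D(V)={1,2,3,4,5,6}: Z {1,2,3,4,5,6}->{1,2,3,4,5}; V {1,2,3,4,5,6}->{2,3,4,5,6}
Constraint 2 (Y != X) on D(Y)={1,2,3,4,6} D(X)={1,2,3,4}: no change
Constraint 3 (Y + V = Z) on D(Y)={1,2,3,4,6} D(V)={2,3,4,5,6} D(Z)={1,2,3,4,5}: Y {1,2,3,4,6}->{1,2,3}; V {2,3,4,5,6}->{2,3,4}; Z {1,2,3,4,5}->{3,4,5}
So after constraint 3: D(Z) = {3,4,5}

Answer: {3,4,5}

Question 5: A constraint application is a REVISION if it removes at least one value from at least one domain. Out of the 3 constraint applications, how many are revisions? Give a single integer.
Constraint 1 (Z < V) on D(Z)={1,2,3,4,5,6} D(V)={1,2,3,4,5,6}: Z {1,2,3,4,5,6}->{1,2,3,4,5}; V {1,2,3,4,5,6}->{2,3,4,5,6} => REVISION
Constraint 2 (Y != X) on D(Y)={1,2,3,4,6} D(X)={1,2,3,4}: no change => not a revision
Constraint 3 (Y + V = Z) on D(Y)={1,2,3,4,6} D(V)={2,3,4,5,6} D(Z)={1,2,3,4,5}: Y {1,2,3,4,6}->{1,2,3}; V {2,3,4,5,6}->{2,3,4}; Z {1,2,3,4,5}->{3,4,5} => REVISION
Total revisions = 2

Answer: 2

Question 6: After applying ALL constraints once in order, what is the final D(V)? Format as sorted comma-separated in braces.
Answer: {2,3,4}

Derivation:
Constraint 1 (Z < V) on D(Z)={1,2,3,4,5,6} D(V)={1,2,3,4,5,6}: Z {1,2,3,4,5,6}->{1,2,3,4,5}; V {1,2,3,4,5,6}->{2,3,4,5,6}
Constraint 2 (Y != X) on D(Y)={1,2,3,4,6} D(X)={1,2,3,4}: no change
Constraint 3 (Y + V = Z) on D(Y)={1,2,3,4,6} D(V)={2,3,4,5,6} D(Z)={1,2,3,4,5}: Y {1,2,3,4,6}->{1,2,3}; V {2,3,4,5,6}->{2,3,4}; Z {1,2,3,4,5}->{3,4,5}
So after all 3 constraints: D(V) = {2,3,4}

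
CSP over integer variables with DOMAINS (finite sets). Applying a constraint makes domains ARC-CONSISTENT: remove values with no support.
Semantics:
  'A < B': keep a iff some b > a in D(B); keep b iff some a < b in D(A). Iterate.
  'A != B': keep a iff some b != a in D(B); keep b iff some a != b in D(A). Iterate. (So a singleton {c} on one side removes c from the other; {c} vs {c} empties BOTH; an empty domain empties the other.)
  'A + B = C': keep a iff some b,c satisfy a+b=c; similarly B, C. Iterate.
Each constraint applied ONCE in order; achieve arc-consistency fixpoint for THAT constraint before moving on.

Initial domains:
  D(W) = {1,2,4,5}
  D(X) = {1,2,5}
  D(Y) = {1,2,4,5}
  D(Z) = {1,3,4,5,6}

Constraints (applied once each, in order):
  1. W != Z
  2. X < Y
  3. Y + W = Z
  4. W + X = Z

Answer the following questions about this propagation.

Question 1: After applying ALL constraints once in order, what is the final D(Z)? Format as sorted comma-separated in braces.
Answer: {3,4,5,6}

Derivation:
Constraint 1 (W != Z) on D(W)={1,2,4,5} D(Z)={1,3,4,5,6}: no change
Constraint 2 (X < Y) on D(X)={1,2,5} D(Y)={1,2,4,5}: X {1,2,5}->{1,2}; Y {1,2,4,5}->{2,4,5}
Constraint 3 (Y + W = Z) on D(Y)={2,4,5} D(W)={1,2,4,5} D(Z)={1,3,4,5,6}: W {1,2,4,5}->{1,2,4}; Z {1,3,4,5,6}->{3,4,5,6}
Constraint 4 (W + X = Z) on D(W)={1,2,4} D(X)={1,2} D(Z)={3,4,5,6}: no change
So after all 4 constraints: D(Z) = {3,4,5,6}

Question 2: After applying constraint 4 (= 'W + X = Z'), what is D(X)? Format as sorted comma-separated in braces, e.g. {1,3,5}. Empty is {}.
Answer: {1,2}

Derivation:
Constraint 1 (W != Z) on D(W)={1,2,4,5} D(Z)={1,3,4,5,6}: no change
Constraint 2 (X < Y) on D(X)={1,2,5} D(Y)={1,2,4,5}: X {1,2,5}->{1,2}; Y {1,2,4,5}->{2,4,5}
Constraint 3 (Y + W = Z) on D(Y)={2,4,5} D(W)={1,2,4,5} D(Z)={1,3,4,5,6}: W {1,2,4,5}->{1,2,4}; Z {1,3,4,5,6}->{3,4,5,6}
Constraint 4 (W + X = Z) on D(W)={1,2,4} D(X)={1,2} D(Z)={3,4,5,6}: no change
So after constraint 4: D(X) = {1,2}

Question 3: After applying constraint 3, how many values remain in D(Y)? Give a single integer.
Constraint 1 (W != Z) on D(W)={1,2,4,5} D(Z)={1,3,4,5,6}: no change
Constraint 2 (X < Y) on D(X)={1,2,5} D(Y)={1,2,4,5}: X {1,2,5}->{1,2}; Y {1,2,4,5}->{2,4,5}
Constraint 3 (Y + W = Z) on D(Y)={2,4,5} D(W)={1,2,4,5} D(Z)={1,3,4,5,6}: W {1,2,4,5}->{1,2,4}; Z {1,3,4,5,6}->{3,4,5,6}
So after constraint 3: D(Y)={2,4,5}, size = 3

Answer: 3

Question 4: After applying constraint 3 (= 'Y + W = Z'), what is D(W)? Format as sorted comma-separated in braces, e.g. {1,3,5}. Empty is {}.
Answer: {1,2,4}

Derivation:
Constraint 1 (W != Z) on D(W)={1,2,4,5} D(Z)={1,3,4,5,6}: no change
Constraint 2 (X < Y) on D(X)={1,2,5} D(Y)={1,2,4,5}: X {1,2,5}->{1,2}; Y {1,2,4,5}->{2,4,5}
Constraint 3 (Y + W = Z) on D(Y)={2,4,5} D(W)={1,2,4,5} D(Z)={1,3,4,5,6}: W {1,2,4,5}->{1,2,4}; Z {1,3,4,5,6}->{3,4,5,6}
So after constraint 3: D(W) = {1,2,4}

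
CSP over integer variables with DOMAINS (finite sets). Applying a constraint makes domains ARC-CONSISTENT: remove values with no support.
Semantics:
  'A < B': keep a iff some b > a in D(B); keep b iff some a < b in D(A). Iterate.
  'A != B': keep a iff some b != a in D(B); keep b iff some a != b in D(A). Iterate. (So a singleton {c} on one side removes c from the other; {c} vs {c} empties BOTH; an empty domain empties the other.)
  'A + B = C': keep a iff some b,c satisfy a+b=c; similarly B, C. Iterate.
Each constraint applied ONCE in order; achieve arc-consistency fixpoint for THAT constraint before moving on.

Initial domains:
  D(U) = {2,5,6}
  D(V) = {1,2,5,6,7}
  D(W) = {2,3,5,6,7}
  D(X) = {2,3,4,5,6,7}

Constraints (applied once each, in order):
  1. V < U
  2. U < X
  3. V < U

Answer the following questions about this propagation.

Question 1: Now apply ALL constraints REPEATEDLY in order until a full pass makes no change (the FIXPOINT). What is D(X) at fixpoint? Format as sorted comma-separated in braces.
pass 0 (initial): D(X)={2,3,4,5,6,7}
pass 1: V {1,2,5,6,7}->{1,2,5}; X {2,3,4,5,6,7}->{3,4,5,6,7}
pass 2: no change
Fixpoint after 2 passes: D(X) = {3,4,5,6,7}

Answer: {3,4,5,6,7}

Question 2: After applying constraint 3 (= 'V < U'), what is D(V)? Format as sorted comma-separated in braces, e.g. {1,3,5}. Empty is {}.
Answer: {1,2,5}

Derivation:
Constraint 1 (V < U) on D(V)={1,2,5,6,7} D(U)={2,5,6}: V {1,2,5,6,7}->{1,2,5}
Constraint 2 (U < X) on D(U)={2,5,6} D(X)={2,3,4,5,6,7}: X {2,3,4,5,6,7}->{3,4,5,6,7}
Constraint 3 (V < U) on D(V)={1,2,5} D(U)={2,5,6}: no change
So after constraint 3: D(V) = {1,2,5}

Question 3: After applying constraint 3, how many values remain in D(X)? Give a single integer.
Constraint 1 (V < U) on D(V)={1,2,5,6,7} D(U)={2,5,6}: V {1,2,5,6,7}->{1,2,5}
Constraint 2 (U < X) on D(U)={2,5,6} D(X)={2,3,4,5,6,7}: X {2,3,4,5,6,7}->{3,4,5,6,7}
Constraint 3 (V < U) on D(V)={1,2,5} D(U)={2,5,6}: no change
So after constraint 3: D(X)={3,4,5,6,7}, size = 5

Answer: 5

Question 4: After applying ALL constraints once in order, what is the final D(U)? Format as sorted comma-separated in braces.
Answer: {2,5,6}

Derivation:
Constraint 1 (V < U) on D(V)={1,2,5,6,7} D(U)={2,5,6}: V {1,2,5,6,7}->{1,2,5}
Constraint 2 (U < X) on D(U)={2,5,6} D(X)={2,3,4,5,6,7}: X {2,3,4,5,6,7}->{3,4,5,6,7}
Constraint 3 (V < U) on D(V)={1,2,5} D(U)={2,5,6}: no change
So after all 3 constraints: D(U) = {2,5,6}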